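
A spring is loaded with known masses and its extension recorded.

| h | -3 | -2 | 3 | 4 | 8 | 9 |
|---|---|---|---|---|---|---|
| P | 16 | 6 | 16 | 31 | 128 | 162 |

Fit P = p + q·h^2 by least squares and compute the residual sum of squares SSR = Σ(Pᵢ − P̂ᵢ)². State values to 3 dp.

SSR = 0.557

With design matrix A, AᵀA = [[6, 183]; [183, 11091]] and AᵀP = [359, 22122]ᵀ.
det = 6·11091 − 183² = 33057.
p = (359·11091 − 183·22122)/33057 = -22219/11019; q = (6·22122 − 183·359)/33057 = 22345/11019.
Residuals: -2582/11019, -349/3673, -2582/11019, 2096/3673, 857/3673, -2648/11019; SSR = 6134/11019.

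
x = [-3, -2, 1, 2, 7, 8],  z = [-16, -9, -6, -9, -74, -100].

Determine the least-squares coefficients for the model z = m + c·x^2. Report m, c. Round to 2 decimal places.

The normal system AᵀA·[m, c]ᵀ = Aᵀz is [[6, 131]; [131, 6611]]·[m, c]ᵀ = [-214, -10248]ᵀ.
Eliminating c: 6611·(row 1) − 131·(row 2) gives 22505·m = 6611·(-214) − 131·(-10248) = -72266, so m = -72266/22505.
Then c = ((-10248) − 131·(-72266/22505))/6611 = -33454/22505.

m = -3.21, c = -1.49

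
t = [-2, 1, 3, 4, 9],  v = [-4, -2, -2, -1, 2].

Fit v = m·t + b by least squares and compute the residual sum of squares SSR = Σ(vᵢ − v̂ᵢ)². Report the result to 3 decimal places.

SSR = 0.639

Normal-equation sums: Σt·t = 111, Σt = 15, Σ1 = 5.
For Xᵀv: Σt·v = 14, Σv = -7.
Normal equations: [[111, 15]; [15, 5]]·[m, b]ᵀ = [14, -7]ᵀ.
Δ = 111·5 − 15² = 330.
m = (14·5 − 15·(-7))/330 = 35/66; b = (111·(-7) − 15·14)/330 = -329/110.
Residuals: 17/330, 76/165, -3/5, -43/330, 12/55; SSR = 211/330.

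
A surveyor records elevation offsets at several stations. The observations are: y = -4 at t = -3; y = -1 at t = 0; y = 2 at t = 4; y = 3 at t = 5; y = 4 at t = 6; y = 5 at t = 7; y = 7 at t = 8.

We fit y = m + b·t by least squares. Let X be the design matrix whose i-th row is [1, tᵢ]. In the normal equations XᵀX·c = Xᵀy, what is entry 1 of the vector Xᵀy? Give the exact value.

Entry 1 ↔ basis 1, so (Xᵀy)_{1} = Σᵢ yᵢ = (1)·(-4) + (1)·(-1) + (1)·(2) + (1)·(3) + (1)·(4) + (1)·(5) + (1)·(7) = 16.

16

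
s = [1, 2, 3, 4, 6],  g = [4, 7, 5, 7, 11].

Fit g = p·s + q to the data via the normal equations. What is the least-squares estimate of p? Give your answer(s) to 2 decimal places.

p = 1.23

The normal equations are: 66·p + 16·q = 127;  16·p + 5·q = 34.
Eliminating q: 5·(row 1) − 16·(row 2) gives 74·p = 5·127 − 16·34 = 91, so p = 91/74.
Then q = (34 − 16·(91/74))/5 = 106/37.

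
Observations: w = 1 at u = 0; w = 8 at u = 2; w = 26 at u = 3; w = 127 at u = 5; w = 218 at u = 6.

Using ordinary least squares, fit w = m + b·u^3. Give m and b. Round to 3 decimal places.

Forming MᵀM = [[5, 376]; [376, 63074]] and Mᵀw = [380, 63729]ᵀ gives MᵀM·[m, b]ᵀ = Mᵀw.
Determinant 5·63074 − 376² = 173994.
m = (380·63074 − 376·63729)/173994 = 64/1851; b = (5·63729 − 376·380)/173994 = 175765/173994.

m = 0.035, b = 1.010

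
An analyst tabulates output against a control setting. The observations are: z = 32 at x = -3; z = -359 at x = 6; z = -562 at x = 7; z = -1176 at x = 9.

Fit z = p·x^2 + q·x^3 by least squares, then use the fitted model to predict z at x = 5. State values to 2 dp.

MᵀM·[p, q]ᵀ = Mᵀz reads: 10339·p + 83389·q = -135430;  83389·p + 696475·q = -1128478.
Eliminating q: 696475·(row 1) − 83389·(row 2) gives 247129704·p = 696475·(-135430) − 83389·(-1128478) = -220957308, so p = -681967/762746.
Then q = ((-1128478) − 83389·(-681967/762746))/696475 = -1154203/762746.
At x = 5: ẑ = (-681967/762746)·(25) + (-1154203/762746)·(125) = -80662275/381373.

ẑ = -211.50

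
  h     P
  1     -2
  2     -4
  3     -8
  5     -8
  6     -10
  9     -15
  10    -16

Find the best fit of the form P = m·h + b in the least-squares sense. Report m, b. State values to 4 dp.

m = -1.4819, b = -1.3790

From the data, Σh·h = 256, Σh = 36, Σ1 = 7.
For AᵀP: Σh·P = -429, ΣP = -63.
AᵀA·[m, b]ᵀ = AᵀP becomes [[256, 36]; [36, 7]]·[m, b]ᵀ = [-429, -63]ᵀ.
det = 256·7 − 36² = 496.
m = ((-429)·7 − 36·(-63))/496 = -735/496; b = (256·(-63) − 36·(-429))/496 = -171/124.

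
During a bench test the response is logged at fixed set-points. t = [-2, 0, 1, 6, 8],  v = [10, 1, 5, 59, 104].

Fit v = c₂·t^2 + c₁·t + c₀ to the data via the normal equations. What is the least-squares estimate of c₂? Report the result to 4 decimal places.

c₂ = 1.6262

Normal-equation sums: Σt^2·t^2 = 5409, Σt^2·t = 721, Σt^2 = 105, Σt·t = 105, Σt = 13, Σ1 = 5.
For Xᵀv: Σt^2·v = 8825, Σt·v = 1171, Σv = 179.
Row-reducing yields c₂ = 27869/17138, c₁ = -2758/8569, c₀ = 42633/17138.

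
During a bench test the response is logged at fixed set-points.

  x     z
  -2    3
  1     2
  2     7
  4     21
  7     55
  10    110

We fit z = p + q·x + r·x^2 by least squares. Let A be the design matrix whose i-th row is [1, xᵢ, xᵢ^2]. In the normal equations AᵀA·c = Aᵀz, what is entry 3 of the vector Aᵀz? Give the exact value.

Entry 3 ↔ basis x^2, so (Aᵀz)_{3} = Σᵢ (x^2)·zᵢ = (4)·(3) + (1)·(2) + (4)·(7) + (16)·(21) + (49)·(55) + (100)·(110) = 14073.

14073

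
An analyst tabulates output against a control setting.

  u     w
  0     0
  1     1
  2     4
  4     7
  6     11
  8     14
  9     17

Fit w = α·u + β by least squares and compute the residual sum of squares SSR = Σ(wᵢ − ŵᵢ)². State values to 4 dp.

SSR = 1.4163

Entries of XᵀX: Σu·u = 202, Σu = 30, Σ1 = 7.
For Xᵀw: Σu·w = 368, Σw = 54.
XᵀX·[α, β]ᵀ = Xᵀw becomes [[202, 30]; [30, 7]]·[α, β]ᵀ = [368, 54]ᵀ.
Determinant 202·7 − 30² = 514.
α = (368·7 − 30·54)/514 = 478/257; β = (202·54 − 30·368)/514 = -66/257.
Residuals: 66/257, -155/257, 138/257, -47/257, 25/257, -160/257, 133/257; SSR = 364/257.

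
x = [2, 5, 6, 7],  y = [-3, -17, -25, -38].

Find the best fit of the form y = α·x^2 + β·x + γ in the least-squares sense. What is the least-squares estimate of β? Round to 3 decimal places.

Forming AᵀA = [[4338, 692, 114]; [692, 114, 20]; [114, 20, 4]] and Aᵀy = [-3199, -507, -83]ᵀ gives AᵀA·[α, β, γ]ᵀ = Aᵀy.
Inverting the 3×3 Gram matrix, [α, β, γ]ᵀ = [-445/362, 1499/362, -1162/181]ᵀ.

β = 4.141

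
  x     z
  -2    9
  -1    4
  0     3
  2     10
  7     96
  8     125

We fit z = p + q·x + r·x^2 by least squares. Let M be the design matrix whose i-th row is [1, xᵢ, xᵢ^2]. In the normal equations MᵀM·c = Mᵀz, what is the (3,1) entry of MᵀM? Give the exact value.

122

Row 3 ↔ basis x^2, column 1 ↔ basis 1, so (MᵀM)_{3,1} = Σᵢ x^2 = (4)·(1) + (1)·(1) + (0)·(1) + (4)·(1) + (49)·(1) + (64)·(1) = 122.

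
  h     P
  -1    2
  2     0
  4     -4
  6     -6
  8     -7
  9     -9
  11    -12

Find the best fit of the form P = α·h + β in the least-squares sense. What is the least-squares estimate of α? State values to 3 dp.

α = -1.158

XᵀX·[α, β]ᵀ = XᵀP reads: 323·α + 39·β = -323;  39·α + 7·β = -36.
Δ = 323·7 − 39² = 740.
α = ((-323)·7 − 39·(-36))/740 = -857/740; β = (323·(-36) − 39·(-323))/740 = 969/740.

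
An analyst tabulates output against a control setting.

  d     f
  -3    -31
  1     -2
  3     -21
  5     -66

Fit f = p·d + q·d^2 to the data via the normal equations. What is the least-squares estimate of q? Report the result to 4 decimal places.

q = -2.9383

The normal equations are: 44·p + 126·q = -302;  126·p + 788·q = -2120.
(Σd·d = 44, Σd·d^2 = 126, Σd^2·d^2 = 788, Σd·f = -302, Σd^2·f = -2120.)
Δ = 44·788 − 126² = 18796.
p = ((-302)·788 − 126·(-2120))/18796 = 7286/4699; q = (44·(-2120) − 126·(-302))/18796 = -13807/4699.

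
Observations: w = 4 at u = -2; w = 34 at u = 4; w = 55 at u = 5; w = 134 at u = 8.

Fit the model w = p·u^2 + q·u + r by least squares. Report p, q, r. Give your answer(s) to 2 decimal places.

From the data, Σu^2·u^2 = 4993, Σu^2·u = 693, Σu^2 = 109, Σu·u = 109, Σu = 15, Σ1 = 4.
Moment sums: Σu^2·w = 10511, Σu·w = 1475, Σw = 227.
So AᵀA·[p, q, r]ᵀ = Aᵀw: [[4993, 693, 109]; [693, 109, 15]; [109, 15, 4]]·[p, q, r]ᵀ = [10511, 1475, 227]ᵀ.
Inverting the 3×3 Gram matrix, [p, q, r]ᵀ = [8476/4317, 1791/1439, -6130/4317]ᵀ.

p = 1.96, q = 1.24, r = -1.42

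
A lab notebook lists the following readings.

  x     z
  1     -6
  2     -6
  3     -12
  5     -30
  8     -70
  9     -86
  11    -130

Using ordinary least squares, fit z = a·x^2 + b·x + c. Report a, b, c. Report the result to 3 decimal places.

a = -1.085, b = 0.544, c = -4.333

The normal equations are: 26021·a + 2733·b + 305·c = -28064;  2733·a + 305·b + 39·c = -2968;  305·a + 39·b + 7·c = -340.
Inverting the 3×3 Gram matrix, [a, b, c]ᵀ = [-91482/84329, 45842/84329, -365384/84329]ᵀ.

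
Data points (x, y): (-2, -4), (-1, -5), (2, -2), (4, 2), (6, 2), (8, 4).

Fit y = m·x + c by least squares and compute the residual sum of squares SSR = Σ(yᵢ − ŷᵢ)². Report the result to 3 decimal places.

SSR = 4.633

From the data, Σx·x = 125, Σx = 17, Σ1 = 6.
And Σx·y = 61, Σy = -3.
Normal equations: [[125, 17]; [17, 6]]·[m, c]ᵀ = [61, -3]ᵀ.
Eliminating c: 6·(row 1) − 17·(row 2) gives 461·m = 6·61 − 17·(-3) = 417, so m = 417/461.
Then c = ((-3) − 17·(417/461))/6 = -1412/461.
Residuals: 402/461, -476/461, -344/461, 666/461, -168/461, -80/461; SSR = 2136/461.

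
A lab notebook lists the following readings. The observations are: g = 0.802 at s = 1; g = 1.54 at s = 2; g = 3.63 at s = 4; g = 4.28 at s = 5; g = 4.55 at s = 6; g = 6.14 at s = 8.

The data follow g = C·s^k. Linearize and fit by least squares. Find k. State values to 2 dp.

k = 1.00

With ln gᵢ as the transformed response and ln sᵢ as the regressor:
Over the data: Σln s = 7.5601, Σ(ln s)² = 12.5270, Σln g = 6.2843, Σln s·ln g = 10.9152.
Normal system: [[12.5270, 7.5601]; [7.5601, 6]]·[k, ln C]ᵀ = [10.9152, 6.2843]ᵀ.
Solving (det = 18.0074): k = 0.99855, ln C = -0.21081.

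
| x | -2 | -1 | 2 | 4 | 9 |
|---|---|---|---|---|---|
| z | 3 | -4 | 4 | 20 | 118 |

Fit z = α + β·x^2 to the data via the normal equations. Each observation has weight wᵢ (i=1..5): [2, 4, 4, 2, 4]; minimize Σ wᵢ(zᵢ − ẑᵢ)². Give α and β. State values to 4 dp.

With design matrix A, AᵀWA = [[16, 384]; [384, 26856]] and AᵀWz = [518, 38944]ᵀ.
det = 16·26856 − 384² = 282240.
α = (518·26856 − 384·38944)/282240 = -21731/5880; β = (16·38944 − 384·518)/282240 = 3314/2205.

α = -3.6957, β = 1.5029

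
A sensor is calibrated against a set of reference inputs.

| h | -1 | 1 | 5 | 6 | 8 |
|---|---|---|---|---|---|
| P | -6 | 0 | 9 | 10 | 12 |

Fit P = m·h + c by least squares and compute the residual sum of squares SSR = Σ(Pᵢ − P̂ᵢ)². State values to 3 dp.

Setting ∂/∂m … = 0 gives: 127·m + 19·c = 207;  19·m + 5·c = 25.
Eliminating c: 5·(row 1) − 19·(row 2) gives 274·m = 5·207 − 19·25 = 560, so m = 280/137.
Then c = (25 − 19·(280/137))/5 = -379/137.
Residuals: -163/137, 99/137, 212/137, 69/137, -217/137; SSR = 972/137.

SSR = 7.095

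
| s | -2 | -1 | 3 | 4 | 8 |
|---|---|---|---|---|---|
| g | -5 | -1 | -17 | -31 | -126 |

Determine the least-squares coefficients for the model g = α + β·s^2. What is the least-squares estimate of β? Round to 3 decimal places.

Compute the Gram sums: Σ1 = 5, Σs^2 = 94, Σs^2·s^2 = 4450.
Moment sums: Σg = -180, Σs^2·g = -8734.
Normal equations: [[5, 94]; [94, 4450]]·[α, β]ᵀ = [-180, -8734]ᵀ.
Δ = 5·4450 − 94² = 13414.
α = ((-180)·4450 − 94·(-8734))/13414 = 9998/6707; β = (5·(-8734) − 94·(-180))/13414 = -13375/6707.

β = -1.994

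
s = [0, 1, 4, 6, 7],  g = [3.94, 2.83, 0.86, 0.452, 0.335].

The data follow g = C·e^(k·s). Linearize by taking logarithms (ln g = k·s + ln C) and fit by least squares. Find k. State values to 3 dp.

With ln gᵢ as the transformed response and sᵢ as the regressor:
Over the data: Σs = 18.0000, Σ(s)² = 102.0000, Σln g = 0.3729, Σs·ln g = -11.9828.
Normal system: [[102.0000, 18.0000]; [18.0000, 5]]·[k, ln C]ᵀ = [-11.9828, 0.3729]ᵀ.
Δ = 102.0000·5 − (18.0000)² = 186.0000; k = (-11.9828·5 − 18.0000·0.3729)/186.0000 = -0.35821, ln C = (102.0000·0.3729 − 18.0000·-11.9828)/186.0000 = 1.36414.

k = -0.358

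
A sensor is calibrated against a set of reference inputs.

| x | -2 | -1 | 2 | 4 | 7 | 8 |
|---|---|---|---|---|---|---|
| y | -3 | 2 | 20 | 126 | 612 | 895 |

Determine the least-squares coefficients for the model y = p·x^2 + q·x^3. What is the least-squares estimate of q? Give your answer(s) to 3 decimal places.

Entries of AᵀA: Σx^2·x^2 = 6786, Σx^2·x^3 = 50598, Σx^3·x^3 = 384018.
Moment sums: Σx^2·y = 89354, Σx^3·y = 676402.
Δ = 6786·384018 − 50598² = 45788544.
p = (89354·384018 − 50598·676402)/45788544 = 3706499/1907856; q = (6786·676402 − 50598·89354)/45788544 = 957365/635952.

q = 1.505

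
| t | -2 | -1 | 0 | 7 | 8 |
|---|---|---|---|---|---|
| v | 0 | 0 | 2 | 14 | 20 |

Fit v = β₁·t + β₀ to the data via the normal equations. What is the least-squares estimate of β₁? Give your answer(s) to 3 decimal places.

β₁ = 1.924

The normal system XᵀX·[β₁, β₀]ᵀ = Xᵀv is [[118, 12]; [12, 5]]·[β₁, β₀]ᵀ = [258, 36]ᵀ.
Δ = 118·5 − 12² = 446.
β₁ = (258·5 − 12·36)/446 = 429/223; β₀ = (118·36 − 12·258)/446 = 576/223.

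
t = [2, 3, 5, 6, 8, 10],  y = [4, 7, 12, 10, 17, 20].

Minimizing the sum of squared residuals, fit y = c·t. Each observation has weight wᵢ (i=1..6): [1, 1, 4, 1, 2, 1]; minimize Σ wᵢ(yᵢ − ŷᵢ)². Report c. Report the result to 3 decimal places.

c = 2.125

MᵀWM·[c]ᵀ = MᵀWy reads: 377·c = 801.
c = 801/377 = 2.12467.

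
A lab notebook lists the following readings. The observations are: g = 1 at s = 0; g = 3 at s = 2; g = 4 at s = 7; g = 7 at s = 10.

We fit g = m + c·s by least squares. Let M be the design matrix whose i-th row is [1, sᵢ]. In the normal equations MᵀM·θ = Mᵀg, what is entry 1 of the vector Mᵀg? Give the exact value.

15

Entry 1 ↔ basis 1, so (Mᵀg)_{1} = Σᵢ gᵢ = (1)·(1) + (1)·(3) + (1)·(4) + (1)·(7) = 15.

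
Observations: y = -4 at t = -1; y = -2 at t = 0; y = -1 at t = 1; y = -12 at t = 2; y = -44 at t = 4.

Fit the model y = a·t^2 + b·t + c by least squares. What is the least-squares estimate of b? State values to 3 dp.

b = 0.675

With design matrix X, XᵀX = [[274, 72, 22]; [72, 22, 6]; [22, 6, 5]] and Xᵀy = [-757, -197, -63]ᵀ.
Solving the 3×3 system (Gaussian elimination) gives a = -559/194, b = 131/194, c = -71/97.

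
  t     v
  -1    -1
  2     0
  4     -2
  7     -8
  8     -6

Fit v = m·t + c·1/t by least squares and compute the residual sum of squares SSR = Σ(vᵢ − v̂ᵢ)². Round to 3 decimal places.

SSR = 6.549

The normal system XᵀX·[m, c]ᵀ = Xᵀv is [[134, 5]; [5, 4229/3136]]·[m, c]ᵀ = [-111, -39/28]ᵀ.
det = 134·(4229/3136) − 5² = 244143/1568.
m = ((-111)·(4229/3136) − 5·(-39/28))/(244143/1568) = -49731/54254; c = (134·(-39/28) − 5·(-111))/(244143/1568) = 64176/27127.
Residuals: 24367/54254, 17643/27127, 29164/27127, -104251/54254, 28140/27127; SSR = 355305/54254.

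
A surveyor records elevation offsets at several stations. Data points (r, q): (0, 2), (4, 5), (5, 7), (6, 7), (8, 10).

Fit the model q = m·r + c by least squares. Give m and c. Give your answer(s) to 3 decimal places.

Compute the Gram sums: Σr·r = 141, Σr = 23, Σ1 = 5.
For Mᵀq: Σr·q = 177, Σq = 31.
MᵀM·[m, c]ᵀ = Mᵀq becomes [[141, 23]; [23, 5]]·[m, c]ᵀ = [177, 31]ᵀ.
Eliminating c: 5·(row 1) − 23·(row 2) gives 176·m = 5·177 − 23·31 = 172, so m = 43/44.
Then c = (31 − 23·(43/44))/5 = 75/44.

m = 0.977, c = 1.705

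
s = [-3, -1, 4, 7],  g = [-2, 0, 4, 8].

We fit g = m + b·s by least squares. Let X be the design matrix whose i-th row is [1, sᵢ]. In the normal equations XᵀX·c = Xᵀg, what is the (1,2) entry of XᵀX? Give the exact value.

7

Row 1 ↔ basis 1, column 2 ↔ basis s, so (XᵀX)_{1,2} = Σᵢ s = (1)·(-3) + (1)·(-1) + (1)·(4) + (1)·(7) = 7.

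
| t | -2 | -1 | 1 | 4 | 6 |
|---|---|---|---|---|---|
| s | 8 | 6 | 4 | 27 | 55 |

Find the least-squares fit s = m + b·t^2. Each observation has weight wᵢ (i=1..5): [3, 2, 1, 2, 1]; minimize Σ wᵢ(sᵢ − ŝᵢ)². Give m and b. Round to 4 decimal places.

From the data, Σwᵢ·1 = 9, Σwᵢ·t^2 = 83, Σwᵢ·t^2·t^2 = 1859.
And Σwᵢ·s = 149, Σwᵢ·t^2·s = 2956.
Normal equations: [[9, 83]; [83, 1859]]·[m, b]ᵀ = [149, 2956]ᵀ.
Determinant 9·1859 − 83² = 9842.
m = (149·1859 − 83·2956)/9842 = 31643/9842; b = (9·2956 − 83·149)/9842 = 14237/9842.

m = 3.2151, b = 1.4466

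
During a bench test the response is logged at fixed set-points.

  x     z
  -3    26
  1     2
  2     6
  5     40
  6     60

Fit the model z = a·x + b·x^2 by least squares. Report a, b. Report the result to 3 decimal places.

a = -2.192, b = 2.045

From the data, Σx·x = 75, Σx·x^2 = 323, Σx^2·x^2 = 2019.
For Mᵀz: Σx·z = 496, Σx^2·z = 3420.
Normal equations: [[75, 323]; [323, 2019]]·[a, b]ᵀ = [496, 3420]ᵀ.
Determinant 75·2019 − 323² = 47096.
a = (496·2019 − 323·3420)/47096 = -3687/1682; b = (75·3420 − 323·496)/47096 = 3439/1682.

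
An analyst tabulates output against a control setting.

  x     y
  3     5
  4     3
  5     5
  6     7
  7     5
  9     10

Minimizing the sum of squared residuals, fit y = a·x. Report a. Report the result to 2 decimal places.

a = 1.01

The normal system MᵀM·[a]ᵀ = Mᵀy is [[216]]·[a]ᵀ = [219]ᵀ.
a = 219/216 = 1.01389.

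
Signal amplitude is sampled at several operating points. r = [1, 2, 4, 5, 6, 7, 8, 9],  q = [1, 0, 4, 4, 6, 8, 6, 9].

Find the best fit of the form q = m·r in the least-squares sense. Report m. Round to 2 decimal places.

m = 0.93

Compute the Gram sums: Σr·r = 276.
Moment sums: Σr·q = 258.
AᵀA·[m]ᵀ = Aᵀq becomes [[276]]·[m]ᵀ = [258]ᵀ.
m = 258/276 = 0.934783.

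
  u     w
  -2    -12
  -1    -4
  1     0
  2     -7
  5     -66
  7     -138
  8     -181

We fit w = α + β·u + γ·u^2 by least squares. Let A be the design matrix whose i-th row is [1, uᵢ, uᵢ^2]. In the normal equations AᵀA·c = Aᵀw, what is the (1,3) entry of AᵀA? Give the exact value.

Row 1 ↔ basis 1, column 3 ↔ basis u^2, so (AᵀA)_{1,3} = Σᵢ u^2 = (1)·(4) + (1)·(1) + (1)·(1) + (1)·(4) + (1)·(25) + (1)·(49) + (1)·(64) = 148.

148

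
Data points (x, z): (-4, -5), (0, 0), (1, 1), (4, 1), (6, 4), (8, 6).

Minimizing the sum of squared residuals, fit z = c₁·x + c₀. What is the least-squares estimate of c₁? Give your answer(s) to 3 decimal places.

c₁ = 0.832

Entries of MᵀM: Σx·x = 133, Σx = 15, Σ1 = 6.
For Mᵀz: Σx·z = 97, Σz = 7.
MᵀM·[c₁, c₀]ᵀ = Mᵀz becomes [[133, 15]; [15, 6]]·[c₁, c₀]ᵀ = [97, 7]ᵀ.
Determinant 133·6 − 15² = 573.
c₁ = (97·6 − 15·7)/573 = 159/191; c₀ = (133·7 − 15·97)/573 = -524/573.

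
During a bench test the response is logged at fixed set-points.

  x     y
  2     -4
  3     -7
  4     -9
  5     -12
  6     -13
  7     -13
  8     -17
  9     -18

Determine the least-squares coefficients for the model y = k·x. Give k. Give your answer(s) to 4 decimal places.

k = -2.0845

Forming AᵀA = [[284]] and Aᵀy = [-592]ᵀ gives AᵀA·[k]ᵀ = Aᵀy.
Hence k = -592 / 284 ≈ -2.08451.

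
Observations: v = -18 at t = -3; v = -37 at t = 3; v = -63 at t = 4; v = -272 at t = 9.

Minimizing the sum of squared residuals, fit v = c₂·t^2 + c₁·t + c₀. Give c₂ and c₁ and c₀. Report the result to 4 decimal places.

c₂ = -2.9751, c₁ = -3.3291, c₀ = -1.1465

Entries of MᵀM: Σt^2·t^2 = 6979, Σt^2·t = 793, Σt^2 = 115, Σt·t = 115, Σt = 13, Σ1 = 4.
Right-hand side: Σt^2·v = -23535, Σt·v = -2757, Σv = -390.
Inverting the 3×3 Gram matrix, [c₂, c₁, c₀]ᵀ = [-30221/10158, -33817/10158, -1941/1693]ᵀ.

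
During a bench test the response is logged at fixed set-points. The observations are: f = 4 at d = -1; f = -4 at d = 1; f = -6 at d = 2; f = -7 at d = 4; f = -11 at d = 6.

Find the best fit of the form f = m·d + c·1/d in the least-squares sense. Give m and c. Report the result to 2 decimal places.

m = -1.75, c = -2.49

With design matrix A, AᵀA = [[58, 5]; [5, 337/144]] and Aᵀf = [-114, -175/12]ᵀ.
Δ = 58·(337/144) − 5² = 7973/72.
m = ((-114)·(337/144) − 5·(-175/12))/(7973/72) = -13959/7973; c = (58·(-175/12) − 5·(-114))/(7973/72) = -19860/7973.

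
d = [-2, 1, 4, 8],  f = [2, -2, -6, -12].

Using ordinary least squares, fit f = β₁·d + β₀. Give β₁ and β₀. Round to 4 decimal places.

β₁ = -1.3973, β₀ = -0.6575

From the data, Σd·d = 85, Σd = 11, Σ1 = 4.
And Σd·f = -126, Σf = -18.
So MᵀM·[β₁, β₀]ᵀ = Mᵀf: [[85, 11]; [11, 4]]·[β₁, β₀]ᵀ = [-126, -18]ᵀ.
Δ = 85·4 − 11² = 219.
β₁ = ((-126)·4 − 11·(-18))/219 = -102/73; β₀ = (85·(-18) − 11·(-126))/219 = -48/73.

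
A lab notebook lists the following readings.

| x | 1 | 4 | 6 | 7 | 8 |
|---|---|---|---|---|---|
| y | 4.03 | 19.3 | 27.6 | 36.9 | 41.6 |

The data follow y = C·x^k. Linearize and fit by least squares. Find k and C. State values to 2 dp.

k = 1.12, C = 4.02

With ln yᵢ as the transformed response and ln xᵢ as the regressor:
Sums: Σln x = 7.2034, Σ(ln x)² = 13.2429, Σln y = 15.0080, Σln x·ln y = 24.8219.
Normal system: [[13.2429, 7.2034]; [7.2034, 5]]·[k, ln C]ᵀ = [24.8219, 15.0080]ᵀ.
Δ = 13.2429·5 − (7.2034)² = 14.3252; k = (24.8219·5 − 7.2034·15.0080)/14.3252 = 1.11697, ln C = (13.2429·15.0080 − 7.2034·24.8219)/14.3252 = 1.39240, so C = exp(1.39240) = 4.02448.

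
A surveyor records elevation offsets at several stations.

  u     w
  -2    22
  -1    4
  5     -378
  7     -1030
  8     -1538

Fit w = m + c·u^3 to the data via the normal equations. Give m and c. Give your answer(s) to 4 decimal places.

m = -1.0550, c = -3.0018

The normal equations are: 5·m + 971·c = -2920;  971·m + 395483·c = -1188176.
(Σ1 = 5, Σu^3 = 971, Σu^3·u^3 = 395483, Σw = -2920, Σu^3·w = -1188176.)
Eliminating c: 395483·(row 1) − 971·(row 2) gives 1034574·m = 395483·(-2920) − 971·(-1188176) = -1091464, so m = -545732/517287.
Then c = ((-1188176) − 971·(-545732/517287))/395483 = -1552780/517287.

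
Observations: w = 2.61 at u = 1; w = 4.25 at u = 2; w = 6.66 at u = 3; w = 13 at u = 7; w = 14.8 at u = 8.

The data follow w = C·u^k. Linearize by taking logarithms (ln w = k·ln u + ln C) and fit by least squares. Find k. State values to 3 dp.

Linearized form: ln w = k·ln u + ln C. From the 5 transformed points,
XᵀX = [[9.7980, 5.8171]; [5.8171, 5]], rhs = [13.6805, 9.5620]ᵀ  (here Σln u = 5.8171, Σ(ln u)² = 9.7980, Σln w = 9.5620, Σln u·ln w = 13.6805).
Solving (det = 15.1514): k = 0.84345, ln C = 0.93110.

k = 0.843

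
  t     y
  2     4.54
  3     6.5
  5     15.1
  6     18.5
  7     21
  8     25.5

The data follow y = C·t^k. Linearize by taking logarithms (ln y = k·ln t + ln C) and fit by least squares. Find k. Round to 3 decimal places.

k = 1.291

Taking logs, ln y = k·ln t + ln C, so regress ln y on ln t.
Σln t = 9.2183, Σ(ln t)² = 15.5987, Σln y = 15.3004, Σln t·ln y = 25.3612.
Normal system: [[15.5987, 9.2183]; [9.2183, 6]]·[k, ln C]ᵀ = [25.3612, 15.3004]ᵀ.
Solving (det = 8.6152): k = 1.29110, ln C = 0.56643.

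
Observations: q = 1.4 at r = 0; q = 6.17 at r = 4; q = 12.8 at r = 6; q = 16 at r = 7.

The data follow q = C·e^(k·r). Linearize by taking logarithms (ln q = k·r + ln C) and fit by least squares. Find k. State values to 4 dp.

k = 0.3548

Linearized form: ln q = k·r + ln C. From the 4 transformed points,
Σr = 17.0000, Σ(r)² = 101.0000, Σln q = 7.4782, Σr·ln q = 41.9836.
Normal system: [[101.0000, 17.0000]; [17.0000, 4]]·[k, ln C]ᵀ = [41.9836, 7.4782]ᵀ.
Δ = 101.0000·4 − (17.0000)² = 115.0000; k = (41.9836·4 − 17.0000·7.4782)/115.0000 = 0.35482, ln C = (101.0000·7.4782 − 17.0000·41.9836)/115.0000 = 0.36155.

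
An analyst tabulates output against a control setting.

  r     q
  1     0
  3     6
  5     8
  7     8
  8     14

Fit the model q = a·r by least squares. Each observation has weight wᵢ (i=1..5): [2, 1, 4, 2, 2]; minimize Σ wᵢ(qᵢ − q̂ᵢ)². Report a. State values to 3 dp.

a = 1.525

Forming AᵀWA = [[337]] and AᵀWq = [514]ᵀ gives AᵀWA·[a]ᵀ = AᵀWq.
a = 514/337 = 1.52522.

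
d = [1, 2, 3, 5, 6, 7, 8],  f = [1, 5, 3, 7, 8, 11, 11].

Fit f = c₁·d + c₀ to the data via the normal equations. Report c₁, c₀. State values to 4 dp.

Normal-equation sums: Σd·d = 188, Σd = 32, Σ1 = 7.
For Mᵀf: Σd·f = 268, Σf = 46.
Normal equations: [[188, 32]; [32, 7]]·[c₁, c₀]ᵀ = [268, 46]ᵀ.
det = 188·7 − 32² = 292.
c₁ = (268·7 − 32·46)/292 = 101/73; c₀ = (188·46 − 32·268)/292 = 18/73.

c₁ = 1.3836, c₀ = 0.2466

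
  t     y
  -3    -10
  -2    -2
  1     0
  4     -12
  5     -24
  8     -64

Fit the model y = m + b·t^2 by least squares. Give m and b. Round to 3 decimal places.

m = 1.531, b = -1.018

The normal equations are: 6·m + 119·b = -112;  119·m + 5075·b = -4986.
Eliminating b: 5075·(row 1) − 119·(row 2) gives 16289·m = 5075·(-112) − 119·(-4986) = 24934, so m = 274/179.
Then b = ((-4986) − 119·(274/179))/5075 = -1276/1253.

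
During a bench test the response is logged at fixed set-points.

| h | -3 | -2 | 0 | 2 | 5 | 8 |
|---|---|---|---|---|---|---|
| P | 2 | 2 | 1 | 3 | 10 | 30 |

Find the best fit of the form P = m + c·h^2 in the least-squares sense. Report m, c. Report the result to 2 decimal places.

With design matrix X, XᵀX = [[6, 106]; [106, 4834]] and XᵀP = [48, 2208]ᵀ.
Determinant 6·4834 − 106² = 17768.
m = (48·4834 − 106·2208)/17768 = -252/2221; c = (6·2208 − 106·48)/17768 = 1020/2221.

m = -0.11, c = 0.46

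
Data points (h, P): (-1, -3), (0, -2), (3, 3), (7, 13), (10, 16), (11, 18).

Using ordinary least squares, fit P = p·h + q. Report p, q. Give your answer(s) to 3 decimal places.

With design matrix A, AᵀA = [[280, 30]; [30, 6]] and AᵀP = [461, 45]ᵀ.
Determinant 280·6 − 30² = 780.
p = (461·6 − 30·45)/780 = 118/65; q = (280·45 − 30·461)/780 = -41/26.

p = 1.815, q = -1.577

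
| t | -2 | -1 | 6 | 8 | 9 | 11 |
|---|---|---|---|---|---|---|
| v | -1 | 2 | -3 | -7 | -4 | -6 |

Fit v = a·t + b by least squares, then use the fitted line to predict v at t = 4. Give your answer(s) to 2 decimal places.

Sums needed: Σt·t = 307, Σt = 31, Σ1 = 6.
Right-hand side: Σt·v = -176, Σv = -19.
AᵀA·[a, b]ᵀ = Aᵀv becomes [[307, 31]; [31, 6]]·[a, b]ᵀ = [-176, -19]ᵀ.
Eliminating b: 6·(row 1) − 31·(row 2) gives 881·a = 6·(-176) − 31·(-19) = -467, so a = -467/881.
Then b = ((-19) − 31·(-467/881))/6 = -377/881.
At t = 4: v̂ = (-467/881)·(4) + (-377/881)·(1) = -2245/881.

v̂ = -2.55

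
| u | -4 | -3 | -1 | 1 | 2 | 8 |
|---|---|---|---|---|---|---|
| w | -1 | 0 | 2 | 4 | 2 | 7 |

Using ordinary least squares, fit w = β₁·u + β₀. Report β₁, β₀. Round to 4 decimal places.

β₁ = 0.6310, β₀ = 2.0178

The normal equations are: 95·β₁ + 3·β₀ = 66;  3·β₁ + 6·β₀ = 14.
(Σu·u = 95, Σu = 3, Σ1 = 6, Σu·w = 66, Σw = 14.)
Determinant 95·6 − 3² = 561.
β₁ = (66·6 − 3·14)/561 = 118/187; β₀ = (95·14 − 3·66)/561 = 1132/561.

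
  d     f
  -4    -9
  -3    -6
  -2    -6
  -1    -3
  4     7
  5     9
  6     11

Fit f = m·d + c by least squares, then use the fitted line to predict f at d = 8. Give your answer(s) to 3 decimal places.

f̂ = 14.930

From the data, Σd·d = 107, Σd = 5, Σ1 = 7.
Right-hand side: Σd·f = 208, Σf = 3.
So XᵀX·[m, c]ᵀ = Xᵀf: [[107, 5]; [5, 7]]·[m, c]ᵀ = [208, 3]ᵀ.
Δ = 107·7 − 5² = 724.
m = (208·7 − 5·3)/724 = 1441/724; c = (107·3 − 5·208)/724 = -719/724.
At d = 8: f̂ = (1441/724)·(8) + (-719/724)·(1) = 10809/724.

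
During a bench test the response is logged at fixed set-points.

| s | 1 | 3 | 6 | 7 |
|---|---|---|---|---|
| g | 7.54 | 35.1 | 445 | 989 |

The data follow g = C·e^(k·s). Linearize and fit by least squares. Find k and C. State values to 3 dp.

k = 0.819, C = 3.203

Linearized form: ln g = k·s + ln C. From the 4 transformed points,
Σs = 17.0000, Σ(s)² = 95.0000, Σln g = 18.5732, Σs·ln g = 97.5601.
Equations: 95.0000·k + 17.0000·ln C = 97.5601;  17.0000·k + 4·ln C = 18.5732.
Δ = 95.0000·4 − (17.0000)² = 91.0000; k = (97.5601·4 − 17.0000·18.5732)/91.0000 = 0.81864, ln C = (95.0000·18.5732 − 17.0000·97.5601)/91.0000 = 1.16408, so C = exp(1.16408) = 3.20296.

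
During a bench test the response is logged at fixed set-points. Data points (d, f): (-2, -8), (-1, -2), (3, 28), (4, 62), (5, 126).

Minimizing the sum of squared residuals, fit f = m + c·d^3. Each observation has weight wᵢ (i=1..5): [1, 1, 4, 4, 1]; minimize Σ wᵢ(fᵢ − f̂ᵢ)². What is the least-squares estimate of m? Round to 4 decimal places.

The normal system MᵀWM·[m, c]ᵀ = MᵀWf is [[11, 480]; [480, 34990]]·[m, c]ᵀ = [476, 34712]ᵀ.
Eliminating c: 34990·(row 1) − 480·(row 2) gives 154490·m = 34990·476 − 480·34712 = -6520, so m = -652/15449.
Then c = (34712 − 480·(-652/15449))/34990 = 76676/77245.

m = -0.0422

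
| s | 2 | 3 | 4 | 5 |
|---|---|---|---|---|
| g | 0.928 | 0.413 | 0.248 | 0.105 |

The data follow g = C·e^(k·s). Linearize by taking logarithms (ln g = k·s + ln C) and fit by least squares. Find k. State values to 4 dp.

k = -0.7047

With ln gᵢ as the transformed response and sᵢ as the regressor:
Σs = 14.0000, Σ(s)² = 54.0000, Σln g = -4.6072, Σs·ln g = -19.6487.
Equations: 54.0000·k + 14.0000·ln C = -19.6487;  14.0000·k + 4·ln C = -4.6072.
Slope k = (n·Σs·ln g − Σs·Σln g)/(n·Σ(s)² − (Σs)²) = (4·-19.6487 − 14.0000·-4.6072)/20.0000 = -0.70472; ln C = (Σln g − k·Σs)/n = 1.31474.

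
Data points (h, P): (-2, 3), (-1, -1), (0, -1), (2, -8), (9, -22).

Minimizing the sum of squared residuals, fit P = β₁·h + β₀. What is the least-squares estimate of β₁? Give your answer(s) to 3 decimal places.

Normal-equation sums: Σh·h = 90, Σh = 8, Σ1 = 5.
Moment sums: Σh·P = -219, ΣP = -29.
AᵀA·[β₁, β₀]ᵀ = AᵀP becomes [[90, 8]; [8, 5]]·[β₁, β₀]ᵀ = [-219, -29]ᵀ.
Determinant 90·5 − 8² = 386.
β₁ = ((-219)·5 − 8·(-29))/386 = -863/386; β₀ = (90·(-29) − 8·(-219))/386 = -429/193.

β₁ = -2.236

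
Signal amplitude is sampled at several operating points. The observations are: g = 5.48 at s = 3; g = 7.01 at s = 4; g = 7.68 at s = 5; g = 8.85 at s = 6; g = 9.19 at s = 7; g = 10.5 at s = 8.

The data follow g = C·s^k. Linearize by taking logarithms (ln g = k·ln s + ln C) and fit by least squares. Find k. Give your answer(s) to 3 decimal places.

Taking logs, ln g = k·ln s + ln C, so regress ln g on ln s.
Σln s = 9.9115, Σ(ln s)² = 17.0401, Σln g = 12.4370, Σln s·ln g = 20.9621.
Equations: 17.0401·k + 9.9115·ln C = 20.9621;  9.9115·k + 6·ln C = 12.4370.
Δ = 17.0401·6 − (9.9115)² = 4.0036; k = (20.9621·6 − 9.9115·12.4370)/4.0036 = 0.62539, ln C = (17.0401·12.4370 − 9.9115·20.9621)/4.0036 = 1.03973.

k = 0.625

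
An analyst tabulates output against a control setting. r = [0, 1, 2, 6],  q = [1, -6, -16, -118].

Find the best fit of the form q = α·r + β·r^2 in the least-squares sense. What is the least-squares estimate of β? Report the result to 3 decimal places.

β = -2.864

The normal system AᵀA·[α, β]ᵀ = Aᵀq is [[41, 225]; [225, 1313]]·[α, β]ᵀ = [-746, -4318]ᵀ.
det = 41·1313 − 225² = 3208.
α = ((-746)·1313 − 225·(-4318))/3208 = -1987/802; β = (41·(-4318) − 225·(-746))/3208 = -2297/802.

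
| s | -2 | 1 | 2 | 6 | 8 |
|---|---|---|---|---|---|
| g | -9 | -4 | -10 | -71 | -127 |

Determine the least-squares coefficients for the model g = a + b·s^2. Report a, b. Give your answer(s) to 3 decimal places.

a = -1.683, b = -1.950

Entries of XᵀX: Σ1 = 5, Σs^2 = 109, Σs^2·s^2 = 5425.
And Σg = -221, Σs^2·g = -10764.
Normal equations: [[5, 109]; [109, 5425]]·[a, b]ᵀ = [-221, -10764]ᵀ.
det = 5·5425 − 109² = 15244.
a = ((-221)·5425 − 109·(-10764))/15244 = -25649/15244; b = (5·(-10764) − 109·(-221))/15244 = -29731/15244.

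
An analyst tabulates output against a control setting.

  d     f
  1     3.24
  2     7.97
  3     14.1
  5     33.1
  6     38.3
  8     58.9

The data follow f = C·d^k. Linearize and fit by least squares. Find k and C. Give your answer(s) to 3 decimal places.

Taking logs, ln f = k·ln d + ln C, so regress ln f on ln d.
XᵀX = [[11.8122, 7.2724]; [7.2724, 6]], rhs = [24.9854, 17.1183]ᵀ  (here Σln d = 7.2724, Σ(ln d)² = 11.8122, Σln f = 17.1183, Σln d·ln f = 24.9854).
Δ = 11.8122·6 − (7.2724)² = 17.9853; k = (24.9854·6 − 7.2724·17.1183)/17.9853 = 1.41347, ln C = (11.8122·17.1183 − 7.2724·24.9854)/17.9853 = 1.13982, so C = exp(1.13982) = 3.12622.

k = 1.413, C = 3.126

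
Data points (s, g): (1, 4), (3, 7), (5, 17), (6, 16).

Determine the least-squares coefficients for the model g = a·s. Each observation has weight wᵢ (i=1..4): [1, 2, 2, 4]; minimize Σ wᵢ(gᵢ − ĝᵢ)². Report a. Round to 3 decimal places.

XᵀWX·[a]ᵀ = XᵀWg reads: 213·a = 600.
(Σwᵢ·s·s = 213, Σwᵢ·s·g = 600.)
Hence a = 600 / 213 ≈ 2.8169.

a = 2.817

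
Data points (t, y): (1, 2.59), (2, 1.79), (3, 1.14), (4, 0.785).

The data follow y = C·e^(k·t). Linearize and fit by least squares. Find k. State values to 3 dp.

k = -0.403

Taking logs, ln y = k·t + ln C, so regress ln y on t.
Σt = 10.0000, Σ(t)² = 30.0000, Σln y = 1.4228, Σt·ln y = 1.5409.
Normal system: [[30.0000, 10.0000]; [10.0000, 4]]·[k, ln C]ᵀ = [1.5409, 1.4228]ᵀ.
Slope k = (n·Σt·ln y − Σt·Σln y)/(n·Σ(t)² − (Σt)²) = (4·1.5409 − 10.0000·1.4228)/20.0000 = -0.40324; ln C = (Σln y − k·Σt)/n = 1.36380.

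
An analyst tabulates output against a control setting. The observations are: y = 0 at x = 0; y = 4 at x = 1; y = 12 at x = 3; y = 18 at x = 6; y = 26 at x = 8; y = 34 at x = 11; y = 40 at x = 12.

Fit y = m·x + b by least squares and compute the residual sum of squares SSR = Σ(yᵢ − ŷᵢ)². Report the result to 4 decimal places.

SSR = 10.5763

Normal-equation sums: Σx·x = 375, Σx = 41, Σ1 = 7.
Right-hand side: Σx·y = 1210, Σy = 134.
MᵀM·[m, b]ᵀ = Mᵀy becomes [[375, 41]; [41, 7]]·[m, b]ᵀ = [1210, 134]ᵀ.
det = 375·7 − 41² = 944.
m = (1210·7 − 41·134)/944 = 186/59; b = (375·134 − 41·1210)/944 = 40/59.
Residuals: -40/59, 10/59, 110/59, -94/59, 6/59, -80/59, 88/59; SSR = 624/59.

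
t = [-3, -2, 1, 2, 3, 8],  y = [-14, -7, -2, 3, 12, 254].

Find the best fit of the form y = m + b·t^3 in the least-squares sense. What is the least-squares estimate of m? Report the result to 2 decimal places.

m = -1.70

Normal-equation sums: Σ1 = 6, Σt^3 = 513, Σt^3·t^3 = 263731.
For Aᵀy: Σy = 246, Σt^3·y = 130828.
Normal equations: [[6, 513]; [513, 263731]]·[m, b]ᵀ = [246, 130828]ᵀ.
det = 6·263731 − 513² = 1319217.
m = (246·263731 − 513·130828)/1319217 = -745646/439739; b = (6·130828 − 513·246)/1319217 = 219590/439739.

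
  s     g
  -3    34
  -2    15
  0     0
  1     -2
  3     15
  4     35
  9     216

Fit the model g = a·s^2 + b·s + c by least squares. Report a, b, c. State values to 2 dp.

a = 3.01, b = -2.92, c = -1.94

Entries of XᵀX: Σs^2·s^2 = 6996, Σs^2·s = 786, Σs^2 = 120, Σs·s = 120, Σs = 12, Σ1 = 7.
For Xᵀg: Σs^2·g = 18555, Σs·g = 1995, Σg = 313.
So XᵀX·[a, b, c]ᵀ = Xᵀg: [[6996, 786, 120]; [786, 120, 12]; [120, 12, 7]]·[a, b, c]ᵀ = [18555, 1995, 313]ᵀ.
Row-reducing yields a = 60289/20006, b = -58409/20006, c = -19421/10003.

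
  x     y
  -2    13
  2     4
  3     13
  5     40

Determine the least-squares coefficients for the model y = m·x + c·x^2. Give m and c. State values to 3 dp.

Setting ∂/∂m … = 0 gives: 42·m + 152·c = 221;  152·m + 738·c = 1185.
(Σx·x = 42, Σx·x^2 = 152, Σx^2·x^2 = 738, Σx·y = 221, Σx^2·y = 1185.)
Determinant 42·738 − 152² = 7892.
m = (221·738 − 152·1185)/7892 = -8511/3946; c = (42·1185 − 152·221)/7892 = 8089/3946.

m = -2.157, c = 2.050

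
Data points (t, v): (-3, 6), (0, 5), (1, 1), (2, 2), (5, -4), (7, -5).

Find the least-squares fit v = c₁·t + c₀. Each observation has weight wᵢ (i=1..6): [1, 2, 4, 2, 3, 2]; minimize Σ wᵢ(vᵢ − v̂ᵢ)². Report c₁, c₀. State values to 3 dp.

Forming XᵀWX = [[194, 34]; [34, 14]] and XᵀWv = [-136, 2]ᵀ gives XᵀWX·[c₁, c₀]ᵀ = XᵀWv.
Eliminating c₀: 14·(row 1) − 34·(row 2) gives 1560·c₁ = 14·(-136) − 34·2 = -1972, so c₁ = -493/390.
Then c₀ = (2 − 34·(-493/390))/14 = 1253/390.

c₁ = -1.264, c₀ = 3.213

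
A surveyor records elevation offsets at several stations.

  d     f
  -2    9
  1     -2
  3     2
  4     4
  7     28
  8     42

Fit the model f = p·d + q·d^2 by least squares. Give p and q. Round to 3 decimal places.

p = -2.683, q = 0.977

Sums needed: Σd·d = 143, Σd·d^2 = 939, Σd^2·d^2 = 6851.
For Xᵀf: Σd·f = 534, Σd^2·f = 4176.
XᵀX·[p, q]ᵀ = Xᵀf becomes [[143, 939]; [939, 6851]]·[p, q]ᵀ = [534, 4176]ᵀ.
Determinant 143·6851 − 939² = 97972.
p = (534·6851 − 939·4176)/97972 = -131415/48986; q = (143·4176 − 939·534)/97972 = 47871/48986.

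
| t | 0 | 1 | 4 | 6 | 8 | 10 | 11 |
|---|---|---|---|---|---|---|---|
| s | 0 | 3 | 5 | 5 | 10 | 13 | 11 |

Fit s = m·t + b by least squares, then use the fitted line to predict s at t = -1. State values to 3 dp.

ŝ = -0.368

Compute the Gram sums: Σt·t = 338, Σt = 40, Σ1 = 7.
And Σt·s = 384, Σs = 47.
AᵀA·[m, b]ᵀ = Aᵀs becomes [[338, 40]; [40, 7]]·[m, b]ᵀ = [384, 47]ᵀ.
Δ = 338·7 − 40² = 766.
m = (384·7 − 40·47)/766 = 404/383; b = (338·47 − 40·384)/766 = 263/383.
At t = -1: ŝ = (404/383)·(-1) + (263/383)·(1) = -141/383.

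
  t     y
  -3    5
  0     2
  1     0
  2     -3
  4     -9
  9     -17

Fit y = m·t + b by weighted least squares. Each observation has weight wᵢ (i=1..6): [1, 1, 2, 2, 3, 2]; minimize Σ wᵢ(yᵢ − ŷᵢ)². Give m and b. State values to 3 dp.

m = -2.008, b = 0.569

From the data, Σwᵢ·t·t = 229, Σwᵢ·t = 33, Σwᵢ·1 = 11.
And Σwᵢ·t·y = -441, Σwᵢ·y = -60.
det = 229·11 − 33² = 1430.
m = ((-441)·11 − 33·(-60))/1430 = -261/130; b = (229·(-60) − 33·(-441))/1430 = 813/1430.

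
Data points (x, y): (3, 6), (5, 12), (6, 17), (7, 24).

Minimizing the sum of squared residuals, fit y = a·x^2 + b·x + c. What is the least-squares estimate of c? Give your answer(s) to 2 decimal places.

Forming AᵀA = [[4403, 711, 119]; [711, 119, 21]; [119, 21, 4]] and Aᵀy = [2142, 348, 59]ᵀ gives AᵀA·[a, b, c]ᵀ = Aᵀy.
Solving the 3×3 system (Gaussian elimination) gives a = 17/22, b = -357/110, c = 44/5.

c = 8.80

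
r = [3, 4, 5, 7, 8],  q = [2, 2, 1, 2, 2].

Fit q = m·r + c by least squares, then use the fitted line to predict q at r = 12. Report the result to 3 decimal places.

q̂ = 1.953

From the data, Σr·r = 163, Σr = 27, Σ1 = 5.
For Aᵀq: Σr·q = 49, Σq = 9.
AᵀA·[m, c]ᵀ = Aᵀq becomes [[163, 27]; [27, 5]]·[m, c]ᵀ = [49, 9]ᵀ.
det = 163·5 − 27² = 86.
m = (49·5 − 27·9)/86 = 1/43; c = (163·9 − 27·49)/86 = 72/43.
At r = 12: q̂ = (1/43)·(12) + (72/43)·(1) = 84/43.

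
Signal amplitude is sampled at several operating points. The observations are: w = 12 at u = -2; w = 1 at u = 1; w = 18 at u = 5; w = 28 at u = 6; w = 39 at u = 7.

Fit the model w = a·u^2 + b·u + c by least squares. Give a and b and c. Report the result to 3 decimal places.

a = 1.098, b = -2.436, c = 2.619

Compute the Gram sums: Σu^2·u^2 = 4339, Σu^2·u = 677, Σu^2 = 115, Σu·u = 115, Σu = 17, Σ1 = 5.
And Σu^2·w = 3418, Σu·w = 508, Σw = 98.
Normal equations: [[4339, 677, 115]; [677, 115, 17]; [115, 17, 5]]·[a, b, c]ᵀ = [3418, 508, 98]ᵀ.
Row-reducing yields a = 145/132, b = -4181/1716, c = 749/286.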